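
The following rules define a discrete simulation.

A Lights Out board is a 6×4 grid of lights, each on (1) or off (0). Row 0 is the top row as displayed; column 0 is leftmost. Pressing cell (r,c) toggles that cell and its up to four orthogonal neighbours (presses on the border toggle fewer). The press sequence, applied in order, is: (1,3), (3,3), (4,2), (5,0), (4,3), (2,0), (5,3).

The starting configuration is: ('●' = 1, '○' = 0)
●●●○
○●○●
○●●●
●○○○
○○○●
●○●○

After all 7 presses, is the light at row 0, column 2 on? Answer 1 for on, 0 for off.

1

t=0: ●●●○
○●○●
○●●●
●○○○
○○○●
●○●○
t=1: ●●●●
○●●○
○●●○
●○○○
○○○●
●○●○
t=2: ●●●●
○●●○
○●●●
●○●●
○○○○
●○●○
t=3: ●●●●
○●●○
○●●●
●○○●
○●●●
●○○○
t=4: ●●●●
○●●○
○●●●
●○○●
●●●●
○●○○
t=5: ●●●●
○●●○
○●●●
●○○○
●●○○
○●○●
t=6: ●●●●
●●●○
●○●●
○○○○
●●○○
○●○●
t=7: ●●●●
●●●○
●○●●
○○○○
●●○●
○●●○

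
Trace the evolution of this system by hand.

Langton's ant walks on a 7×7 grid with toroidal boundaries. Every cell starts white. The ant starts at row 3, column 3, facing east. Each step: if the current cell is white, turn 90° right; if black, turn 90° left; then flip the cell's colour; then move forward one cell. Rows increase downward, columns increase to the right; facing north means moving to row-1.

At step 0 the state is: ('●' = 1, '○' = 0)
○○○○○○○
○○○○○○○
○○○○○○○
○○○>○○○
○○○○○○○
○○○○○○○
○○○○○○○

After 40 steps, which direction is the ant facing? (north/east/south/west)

0) ○○○○○○○
○○○○○○○
○○○○○○○
○○○>○○○
○○○○○○○
○○○○○○○
○○○○○○○
1) ○○○○○○○
○○○○○○○
○○○○○○○
○○○●○○○
○○○v○○○
○○○○○○○
○○○○○○○
2) ○○○○○○○
○○○○○○○
○○○○○○○
○○○●○○○
○○<●○○○
○○○○○○○
○○○○○○○
3) ○○○○○○○
○○○○○○○
○○○○○○○
○○^●○○○
○○●●○○○
○○○○○○○
○○○○○○○
4) ○○○○○○○
○○○○○○○
○○○○○○○
○○●>○○○
○○●●○○○
○○○○○○○
○○○○○○○
5) ○○○○○○○
○○○○○○○
○○○^○○○
○○●○○○○
○○●●○○○
○○○○○○○
○○○○○○○
6) ○○○○○○○
○○○○○○○
○○○●>○○
○○●○○○○
○○●●○○○
○○○○○○○
○○○○○○○
7) ○○○○○○○
○○○○○○○
○○○●●○○
○○●○v○○
○○●●○○○
○○○○○○○
○○○○○○○
8) ○○○○○○○
○○○○○○○
○○○●●○○
○○●<●○○
○○●●○○○
○○○○○○○
○○○○○○○
9) ○○○○○○○
○○○○○○○
○○○^●○○
○○●●●○○
○○●●○○○
○○○○○○○
○○○○○○○
10) ○○○○○○○
○○○○○○○
○○<○●○○
○○●●●○○
○○●●○○○
○○○○○○○
○○○○○○○
11) ○○○○○○○
○○^○○○○
○○●○●○○
○○●●●○○
○○●●○○○
○○○○○○○
○○○○○○○
12) ○○○○○○○
○○●>○○○
○○●○●○○
○○●●●○○
○○●●○○○
○○○○○○○
○○○○○○○
13) ○○○○○○○
○○●●○○○
○○●v●○○
○○●●●○○
○○●●○○○
○○○○○○○
○○○○○○○
14) ○○○○○○○
○○●●○○○
○○<●●○○
○○●●●○○
○○●●○○○
○○○○○○○
○○○○○○○
15) ○○○○○○○
○○●●○○○
○○○●●○○
○○v●●○○
○○●●○○○
○○○○○○○
○○○○○○○
16) ○○○○○○○
○○●●○○○
○○○●●○○
○○○>●○○
○○●●○○○
○○○○○○○
○○○○○○○
17) ○○○○○○○
○○●●○○○
○○○^●○○
○○○○●○○
○○●●○○○
○○○○○○○
○○○○○○○
18) ○○○○○○○
○○●●○○○
○○<○●○○
○○○○●○○
○○●●○○○
○○○○○○○
○○○○○○○
19) ○○○○○○○
○○^●○○○
○○●○●○○
○○○○●○○
○○●●○○○
○○○○○○○
○○○○○○○
20) ○○○○○○○
○<○●○○○
○○●○●○○
○○○○●○○
○○●●○○○
○○○○○○○
○○○○○○○
21) ○^○○○○○
○●○●○○○
○○●○●○○
○○○○●○○
○○●●○○○
○○○○○○○
○○○○○○○
22) ○●>○○○○
○●○●○○○
○○●○●○○
○○○○●○○
○○●●○○○
○○○○○○○
○○○○○○○
23) ○●●○○○○
○●v●○○○
○○●○●○○
○○○○●○○
○○●●○○○
○○○○○○○
○○○○○○○
24) ○●●○○○○
○<●●○○○
○○●○●○○
○○○○●○○
○○●●○○○
○○○○○○○
○○○○○○○
25) ○●●○○○○
○○●●○○○
○v●○●○○
○○○○●○○
○○●●○○○
○○○○○○○
○○○○○○○
26) ○●●○○○○
○○●●○○○
<●●○●○○
○○○○●○○
○○●●○○○
○○○○○○○
○○○○○○○
27) ○●●○○○○
^○●●○○○
●●●○●○○
○○○○●○○
○○●●○○○
○○○○○○○
○○○○○○○
28) ○●●○○○○
●>●●○○○
●●●○●○○
○○○○●○○
○○●●○○○
○○○○○○○
○○○○○○○
29) ○●●○○○○
●●●●○○○
●v●○●○○
○○○○●○○
○○●●○○○
○○○○○○○
○○○○○○○
30) ○●●○○○○
●●●●○○○
●○>○●○○
○○○○●○○
○○●●○○○
○○○○○○○
○○○○○○○
31) ○●●○○○○
●●^●○○○
●○○○●○○
○○○○●○○
○○●●○○○
○○○○○○○
○○○○○○○
32) ○●●○○○○
●<○●○○○
●○○○●○○
○○○○●○○
○○●●○○○
○○○○○○○
○○○○○○○
33) ○●●○○○○
●○○●○○○
●v○○●○○
○○○○●○○
○○●●○○○
○○○○○○○
○○○○○○○
34) ○●●○○○○
●○○●○○○
<●○○●○○
○○○○●○○
○○●●○○○
○○○○○○○
○○○○○○○
35) ○●●○○○○
●○○●○○○
○●○○●○○
v○○○●○○
○○●●○○○
○○○○○○○
○○○○○○○
36) ○●●○○○○
●○○●○○○
○●○○●○○
●○○○●○<
○○●●○○○
○○○○○○○
○○○○○○○
37) ○●●○○○○
●○○●○○○
○●○○●○^
●○○○●○●
○○●●○○○
○○○○○○○
○○○○○○○
38) ○●●○○○○
●○○●○○○
>●○○●○●
●○○○●○●
○○●●○○○
○○○○○○○
○○○○○○○
39) ○●●○○○○
●○○●○○○
●●○○●○●
v○○○●○●
○○●●○○○
○○○○○○○
○○○○○○○
40) ○●●○○○○
●○○●○○○
●●○○●○●
○>○○●○●
○○●●○○○
○○○○○○○
○○○○○○○

east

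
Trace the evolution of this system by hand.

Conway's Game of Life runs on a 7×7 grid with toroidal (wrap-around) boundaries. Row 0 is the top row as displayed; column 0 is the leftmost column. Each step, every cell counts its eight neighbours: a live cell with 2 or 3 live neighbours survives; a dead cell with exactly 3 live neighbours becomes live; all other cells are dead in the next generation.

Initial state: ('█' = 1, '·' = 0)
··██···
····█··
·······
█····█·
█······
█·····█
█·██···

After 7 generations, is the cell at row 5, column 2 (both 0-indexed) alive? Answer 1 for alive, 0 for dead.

0

0) ··██···
····█··
·······
█····█·
█······
█·····█
█·██···
1) ·██·█··
···█···
·······
······█
██·····
█·····█
█·██··█
2) ██··█··
··██···
·······
█······
·█·····
··█····
··██·██
3) ██··███
·███···
·······
·······
·█·····
·███···
█·█████
4) ·······
·██████
··█····
·······
·█·····
·····██
·······
5) ··████·
·█████·
·██·██·
·······
·······
·······
·······
6) ·█···█·
······█
·█···█·
·······
·······
·······
···██··
7) ····██·
█····██
·······
·······
·······
·······
····█··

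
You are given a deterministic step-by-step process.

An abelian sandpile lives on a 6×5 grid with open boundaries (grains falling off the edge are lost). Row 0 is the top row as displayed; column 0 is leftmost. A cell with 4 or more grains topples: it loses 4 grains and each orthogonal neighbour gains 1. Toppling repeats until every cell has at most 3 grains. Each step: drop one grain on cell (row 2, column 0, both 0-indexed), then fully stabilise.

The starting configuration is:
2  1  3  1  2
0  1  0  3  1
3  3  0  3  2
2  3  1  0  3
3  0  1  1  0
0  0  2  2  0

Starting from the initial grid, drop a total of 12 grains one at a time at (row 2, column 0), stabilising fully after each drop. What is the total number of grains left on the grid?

[0] 2  1  3  1  2
0  1  0  3  1
3  3  0  3  2
2  3  1  0  3
3  0  1  1  0
0  0  2  2  0
[1] 2  1  3  1  2
1  2  0  3  1
2  1  1  3  2
1  1  2  0  3
0  2  1  1  0
1  0  2  2  0
[2] 2  1  3  1  2
1  2  0  3  1
3  1  1  3  2
1  1  2  0  3
0  2  1  1  0
1  0  2  2  0
[3] 2  1  3  1  2
2  2  0  3  1
0  2  1  3  2
2  1  2  0  3
0  2  1  1  0
1  0  2  2  0
[4] 2  1  3  1  2
2  2  0  3  1
1  2  1  3  2
2  1  2  0  3
0  2  1  1  0
1  0  2  2  0
[5] 2  1  3  1  2
2  2  0  3  1
2  2  1  3  2
2  1  2  0  3
0  2  1  1  0
1  0  2  2  0
[6] 2  1  3  1  2
2  2  0  3  1
3  2  1  3  2
2  1  2  0  3
0  2  1  1  0
1  0  2  2  0
[7] 2  1  3  1  2
3  2  0  3  1
0  3  1  3  2
3  1  2  0  3
0  2  1  1  0
1  0  2  2  0
[8] 2  1  3  1  2
3  2  0  3  1
1  3  1  3  2
3  1  2  0  3
0  2  1  1  0
1  0  2  2  0
[9] 2  1  3  1  2
3  2  0  3  1
2  3  1  3  2
3  1  2  0  3
0  2  1  1  0
1  0  2  2  0
[10] 2  1  3  1  2
3  2  0  3  1
3  3  1  3  2
3  1  2  0  3
0  2  1  1  0
1  0  2  2  0
[11] 3  2  3  1  2
1  0  1  3  1
3  1  2  3  2
0  3  2  0  3
1  2  1  1  0
1  0  2  2  0
[12] 3  2  3  1  2
2  0  1  3  1
0  2  2  3  2
1  3  2  0  3
1  2  1  1  0
1  0  2  2  0

46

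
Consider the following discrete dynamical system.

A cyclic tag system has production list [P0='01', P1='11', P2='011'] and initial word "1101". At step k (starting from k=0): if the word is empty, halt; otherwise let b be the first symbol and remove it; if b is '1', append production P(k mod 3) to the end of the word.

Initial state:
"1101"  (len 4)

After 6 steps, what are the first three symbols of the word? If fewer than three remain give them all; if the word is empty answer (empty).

k=0  "1101"  (len 4)
k=1  "10101"  (len 5)
k=2  "010111"  (len 6)
k=3  "10111"  (len 5)
k=4  "011101"  (len 6)
k=5  "11101"  (len 5)
k=6  "1101011"  (len 7)

110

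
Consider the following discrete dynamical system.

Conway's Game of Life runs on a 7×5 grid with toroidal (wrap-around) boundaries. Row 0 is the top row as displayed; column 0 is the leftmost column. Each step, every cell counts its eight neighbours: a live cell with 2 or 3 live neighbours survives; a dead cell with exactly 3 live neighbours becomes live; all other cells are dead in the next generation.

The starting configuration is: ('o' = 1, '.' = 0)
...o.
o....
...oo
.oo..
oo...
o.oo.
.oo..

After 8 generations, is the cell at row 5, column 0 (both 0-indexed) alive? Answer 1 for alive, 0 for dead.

0) ...o.
o....
...oo
.oo..
oo...
o.oo.
.oo..
1) .oo..
...o.
ooooo
.oooo
o..oo
o..oo
.o..o
2) oooo.
.....
.....
.....
.....
.oo..
.o..o
3) ooooo
.oo..
.....
.....
.....
ooo..
....o
4) ....o
....o
.....
.....
.o...
oo...
.....
5) .....
.....
.....
.....
oo...
oo...
o....
6) .....
.....
.....
.....
oo...
....o
oo...
7) .....
.....
.....
.....
o....
....o
o....
8) .....
.....
.....
.....
.....
o...o
.....

1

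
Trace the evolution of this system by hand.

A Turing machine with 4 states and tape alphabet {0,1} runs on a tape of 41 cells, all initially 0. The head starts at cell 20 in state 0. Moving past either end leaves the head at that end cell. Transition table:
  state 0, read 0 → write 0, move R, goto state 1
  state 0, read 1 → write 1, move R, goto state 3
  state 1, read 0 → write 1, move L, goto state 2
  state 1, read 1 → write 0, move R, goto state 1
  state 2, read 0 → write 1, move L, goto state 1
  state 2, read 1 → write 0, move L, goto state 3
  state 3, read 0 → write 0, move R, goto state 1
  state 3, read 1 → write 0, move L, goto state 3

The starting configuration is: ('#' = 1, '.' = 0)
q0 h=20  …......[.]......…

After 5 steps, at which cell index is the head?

17

step 0: q0 h=20  …......[.]......…
step 1: q1 h=21  …......[.]......…
step 2: q2 h=20  …......[.]#.....…
step 3: q1 h=19  …......[.]##....…
step 4: q2 h=18  …......[.]###...…
step 5: q1 h=17  …......[.]####..…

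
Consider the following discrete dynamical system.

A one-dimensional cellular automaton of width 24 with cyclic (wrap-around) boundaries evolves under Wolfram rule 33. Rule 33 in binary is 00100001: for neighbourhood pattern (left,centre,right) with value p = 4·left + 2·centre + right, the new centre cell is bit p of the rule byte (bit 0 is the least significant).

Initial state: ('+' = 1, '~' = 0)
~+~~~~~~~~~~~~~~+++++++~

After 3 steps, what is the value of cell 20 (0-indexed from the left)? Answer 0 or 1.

t=0: ~+~~~~~~~~~~~~~~+++++++~
t=1: ~~~++++++++++++~~~~~~~~~
t=2: ++~~~~~~~~~~~~~~++++++++
t=3: ~~~++++++++++++~~~~~~~~~

0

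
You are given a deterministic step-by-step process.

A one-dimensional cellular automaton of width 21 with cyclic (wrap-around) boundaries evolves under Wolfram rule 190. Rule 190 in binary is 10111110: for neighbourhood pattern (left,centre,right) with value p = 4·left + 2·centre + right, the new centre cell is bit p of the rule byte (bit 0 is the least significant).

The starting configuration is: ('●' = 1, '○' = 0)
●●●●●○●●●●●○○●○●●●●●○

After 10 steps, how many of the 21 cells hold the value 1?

18

0) ●●●●●○●●●●●○○●○●●●●●○
1) ●●●●○●●●●●○●●●●●●●●○●
2) ●●●○●●●●●○●●●●●●●●○●●
3) ●●○●●●●●○●●●●●●●●○●●●
4) ●○●●●●●○●●●●●●●●○●●●●
5) ○●●●●●○●●●●●●●●○●●●●●
6) ●●●●●○●●●●●●●●○●●●●●○
7) ●●●●○●●●●●●●●○●●●●●○●
8) ●●●○●●●●●●●●○●●●●●○●●
9) ●●○●●●●●●●●○●●●●●○●●●
10) ●○●●●●●●●●○●●●●●○●●●●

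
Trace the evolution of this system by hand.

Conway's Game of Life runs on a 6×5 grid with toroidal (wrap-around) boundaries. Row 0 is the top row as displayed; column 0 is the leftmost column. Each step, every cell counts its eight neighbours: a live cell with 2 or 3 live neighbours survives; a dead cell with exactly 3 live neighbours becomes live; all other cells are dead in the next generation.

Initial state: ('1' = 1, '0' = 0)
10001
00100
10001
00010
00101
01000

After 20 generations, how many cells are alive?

k=0  10001
00100
10001
00010
00101
01000
k=1  11000
01010
00011
10010
00110
01011
k=2  01010
01010
10010
00000
11000
01011
k=3  01010
11010
00101
11001
11101
01011
k=4  01010
11010
00100
00000
00000
00000
k=5  11001
11011
01100
00000
00000
00000
k=6  01110
00010
01111
00000
00000
10000
k=7  01111
10000
00111
00110
00000
01100
k=8  00011
10000
01101
00101
01010
11000
k=9  01001
11100
01101
00001
01011
11010
k=10  00011
00001
00101
01001
01010
01010
k=11  10111
10001
00001
01001
01011
10010
k=12  00100
01000
00011
00101
01010
00000
k=13  00000
00110
10111
10101
00110
00100
k=14  00110
01100
10000
10000
00101
00110
k=15  00000
01110
10000
11001
01101
01001
k=16  11010
01100
00010
00111
00101
01110
k=17  10011
11011
01001
00101
10001
00000
k=18  01110
01000
01000
01001
10011
00010
k=19  01010
11000
01100
01111
10110
11000
k=20  00001
10000
00001
00001
00000
10010

6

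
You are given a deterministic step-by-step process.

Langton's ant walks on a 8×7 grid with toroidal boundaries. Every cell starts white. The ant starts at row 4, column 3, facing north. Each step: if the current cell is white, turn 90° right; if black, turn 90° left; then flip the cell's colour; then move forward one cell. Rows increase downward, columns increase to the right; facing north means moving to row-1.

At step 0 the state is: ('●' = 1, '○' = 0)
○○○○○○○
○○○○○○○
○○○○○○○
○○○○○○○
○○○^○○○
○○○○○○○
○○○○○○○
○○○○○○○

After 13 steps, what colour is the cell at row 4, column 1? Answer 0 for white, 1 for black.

1

0) ○○○○○○○
○○○○○○○
○○○○○○○
○○○○○○○
○○○^○○○
○○○○○○○
○○○○○○○
○○○○○○○
1) ○○○○○○○
○○○○○○○
○○○○○○○
○○○○○○○
○○○●>○○
○○○○○○○
○○○○○○○
○○○○○○○
2) ○○○○○○○
○○○○○○○
○○○○○○○
○○○○○○○
○○○●●○○
○○○○v○○
○○○○○○○
○○○○○○○
3) ○○○○○○○
○○○○○○○
○○○○○○○
○○○○○○○
○○○●●○○
○○○<●○○
○○○○○○○
○○○○○○○
4) ○○○○○○○
○○○○○○○
○○○○○○○
○○○○○○○
○○○^●○○
○○○●●○○
○○○○○○○
○○○○○○○
5) ○○○○○○○
○○○○○○○
○○○○○○○
○○○○○○○
○○<○●○○
○○○●●○○
○○○○○○○
○○○○○○○
6) ○○○○○○○
○○○○○○○
○○○○○○○
○○^○○○○
○○●○●○○
○○○●●○○
○○○○○○○
○○○○○○○
7) ○○○○○○○
○○○○○○○
○○○○○○○
○○●>○○○
○○●○●○○
○○○●●○○
○○○○○○○
○○○○○○○
8) ○○○○○○○
○○○○○○○
○○○○○○○
○○●●○○○
○○●v●○○
○○○●●○○
○○○○○○○
○○○○○○○
9) ○○○○○○○
○○○○○○○
○○○○○○○
○○●●○○○
○○<●●○○
○○○●●○○
○○○○○○○
○○○○○○○
10) ○○○○○○○
○○○○○○○
○○○○○○○
○○●●○○○
○○○●●○○
○○v●●○○
○○○○○○○
○○○○○○○
11) ○○○○○○○
○○○○○○○
○○○○○○○
○○●●○○○
○○○●●○○
○<●●●○○
○○○○○○○
○○○○○○○
12) ○○○○○○○
○○○○○○○
○○○○○○○
○○●●○○○
○^○●●○○
○●●●●○○
○○○○○○○
○○○○○○○
13) ○○○○○○○
○○○○○○○
○○○○○○○
○○●●○○○
○●>●●○○
○●●●●○○
○○○○○○○
○○○○○○○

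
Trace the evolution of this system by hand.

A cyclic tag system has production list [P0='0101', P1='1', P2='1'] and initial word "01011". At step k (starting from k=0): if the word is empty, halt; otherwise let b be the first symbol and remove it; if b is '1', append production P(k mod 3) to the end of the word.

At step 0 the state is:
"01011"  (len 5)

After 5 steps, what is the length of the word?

6

gen 0: "01011"  (len 5)
gen 1: "1011"  (len 4)
gen 2: "0111"  (len 4)
gen 3: "111"  (len 3)
gen 4: "110101"  (len 6)
gen 5: "101011"  (len 6)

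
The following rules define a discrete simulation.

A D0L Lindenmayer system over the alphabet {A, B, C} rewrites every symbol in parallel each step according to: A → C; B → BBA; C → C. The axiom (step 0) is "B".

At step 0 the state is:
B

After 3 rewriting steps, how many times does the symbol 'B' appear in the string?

t=0: B
t=1: BBA
t=2: BBABBAC
t=3: BBABBACBBABBACC

8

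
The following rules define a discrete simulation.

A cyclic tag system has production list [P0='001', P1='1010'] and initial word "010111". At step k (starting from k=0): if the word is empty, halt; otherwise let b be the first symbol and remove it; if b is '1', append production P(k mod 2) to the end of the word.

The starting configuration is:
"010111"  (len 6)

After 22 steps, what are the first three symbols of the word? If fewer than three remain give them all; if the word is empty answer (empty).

k=0  "010111"  (len 6)
k=1  "10111"  (len 5)
k=2  "01111010"  (len 8)
k=3  "1111010"  (len 7)
k=4  "1110101010"  (len 10)
k=5  "110101010001"  (len 12)
k=6  "101010100011010"  (len 15)
k=7  "01010100011010001"  (len 17)
k=8  "1010100011010001"  (len 16)
k=9  "010100011010001001"  (len 18)
k=10  "10100011010001001"  (len 17)
k=11  "0100011010001001001"  (len 19)
k=12  "100011010001001001"  (len 18)
k=13  "00011010001001001001"  (len 20)
k=14  "0011010001001001001"  (len 19)
k=15  "011010001001001001"  (len 18)
k=16  "11010001001001001"  (len 17)
k=17  "1010001001001001001"  (len 19)
k=18  "0100010010010010011010"  (len 22)
k=19  "100010010010010011010"  (len 21)
k=20  "000100100100100110101010"  (len 24)
k=21  "00100100100100110101010"  (len 23)
k=22  "0100100100100110101010"  (len 22)

010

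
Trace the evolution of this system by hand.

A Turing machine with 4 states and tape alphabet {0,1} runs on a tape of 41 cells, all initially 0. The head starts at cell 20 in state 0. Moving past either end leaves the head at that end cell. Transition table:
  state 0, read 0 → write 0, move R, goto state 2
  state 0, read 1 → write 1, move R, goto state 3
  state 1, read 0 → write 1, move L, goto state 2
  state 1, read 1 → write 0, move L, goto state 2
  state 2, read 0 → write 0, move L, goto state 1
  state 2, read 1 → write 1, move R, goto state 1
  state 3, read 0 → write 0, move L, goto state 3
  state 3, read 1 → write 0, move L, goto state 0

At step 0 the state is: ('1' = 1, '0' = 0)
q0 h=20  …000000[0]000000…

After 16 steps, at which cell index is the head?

6

step 0: q0 h=20  …000000[0]000000…
step 1: q2 h=21  …000000[0]000000…
step 2: q1 h=20  …000000[0]000000…
step 3: q2 h=19  …000000[0]100000…
step 4: q1 h=18  …000000[0]010000…
step 5: q2 h=17  …000000[0]101000…
step 6: q1 h=16  …000000[0]010100…
step 7: q2 h=15  …000000[0]101010…
step 8: q1 h=14  …000000[0]010101…
step 9: q2 h=13  …000000[0]101010…
step 10: q1 h=12  …000000[0]010101…
step 11: q2 h=11  …000000[0]101010…
step 12: q1 h=10  …000000[0]010101…
step 13: q2 h= 9  …000000[0]101010…
step 14: q1 h= 8  …000000[0]010101…
step 15: q2 h= 7  …000000[0]101010…
step 16: q1 h= 6  |000000[0]010101…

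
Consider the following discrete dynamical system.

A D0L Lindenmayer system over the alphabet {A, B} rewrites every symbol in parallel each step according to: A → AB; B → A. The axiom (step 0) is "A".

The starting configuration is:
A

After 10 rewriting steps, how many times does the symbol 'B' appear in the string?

t=0: A
t=1: AB
t=2: ABA
t=3: ABAAB
t=4: ABAABABA
t=5: ABAABABAABAAB
t=6: ABAABABAABAABABAABABA
t=7: ABAABABAABAABABAABABAABAABABAABAAB
t=8: ABAABABAABAABABAABABAABAABABAABAABABAABABAABAABABAABABA
t=9: ABAABABAABAABABAABABAABAABABAABAABABAABABAABAABABAABABAABAABABAABAABABAABABAABAABABAABAAB
t=10: ABAABABAABAABABAABABAABAABABAABAABABAABABAABAABABAABABAABA…AABABAABABAABAABABAABABAABAABABAABAABABAABABAABAABABAABABA  (len 144)

55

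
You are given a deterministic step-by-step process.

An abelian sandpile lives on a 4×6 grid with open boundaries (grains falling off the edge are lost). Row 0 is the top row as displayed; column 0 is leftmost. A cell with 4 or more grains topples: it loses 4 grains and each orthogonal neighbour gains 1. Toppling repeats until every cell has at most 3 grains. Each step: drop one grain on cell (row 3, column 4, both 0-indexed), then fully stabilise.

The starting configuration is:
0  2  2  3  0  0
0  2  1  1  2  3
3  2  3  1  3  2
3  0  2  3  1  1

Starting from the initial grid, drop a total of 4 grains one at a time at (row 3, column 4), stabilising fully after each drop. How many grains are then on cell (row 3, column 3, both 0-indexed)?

gen 0: 0  2  2  3  0  0
0  2  1  1  2  3
3  2  3  1  3  2
3  0  2  3  1  1
gen 1: 0  2  2  3  0  0
0  2  1  1  2  3
3  2  3  1  3  2
3  0  2  3  2  1
gen 2: 0  2  2  3  0  0
0  2  1  1  2  3
3  2  3  1  3  2
3  0  2  3  3  1
gen 3: 0  2  2  3  0  0
0  2  1  1  3  3
3  2  3  3  0  3
3  0  3  0  2  2
gen 4: 0  2  2  3  0  0
0  2  1  1  3  3
3  2  3  3  0  3
3  0  3  0  3  2

0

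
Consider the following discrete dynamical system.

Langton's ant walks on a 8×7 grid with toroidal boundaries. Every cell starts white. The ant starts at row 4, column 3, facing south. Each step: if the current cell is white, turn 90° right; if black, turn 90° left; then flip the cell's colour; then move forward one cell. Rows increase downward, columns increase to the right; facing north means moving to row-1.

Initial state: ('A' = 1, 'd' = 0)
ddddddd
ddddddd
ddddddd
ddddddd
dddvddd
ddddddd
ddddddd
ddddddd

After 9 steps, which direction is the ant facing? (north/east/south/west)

[0] ddddddd
ddddddd
ddddddd
ddddddd
dddvddd
ddddddd
ddddddd
ddddddd
[1] ddddddd
ddddddd
ddddddd
ddddddd
dd<Addd
ddddddd
ddddddd
ddddddd
[2] ddddddd
ddddddd
ddddddd
dd^dddd
ddAAddd
ddddddd
ddddddd
ddddddd
[3] ddddddd
ddddddd
ddddddd
ddA>ddd
ddAAddd
ddddddd
ddddddd
ddddddd
[4] ddddddd
ddddddd
ddddddd
ddAAddd
ddAvddd
ddddddd
ddddddd
ddddddd
[5] ddddddd
ddddddd
ddddddd
ddAAddd
ddAd>dd
ddddddd
ddddddd
ddddddd
[6] ddddddd
ddddddd
ddddddd
ddAAddd
ddAdAdd
ddddvdd
ddddddd
ddddddd
[7] ddddddd
ddddddd
ddddddd
ddAAddd
ddAdAdd
ddd<Add
ddddddd
ddddddd
[8] ddddddd
ddddddd
ddddddd
ddAAddd
ddA^Add
dddAAdd
ddddddd
ddddddd
[9] ddddddd
ddddddd
ddddddd
ddAAddd
ddAA>dd
dddAAdd
ddddddd
ddddddd

east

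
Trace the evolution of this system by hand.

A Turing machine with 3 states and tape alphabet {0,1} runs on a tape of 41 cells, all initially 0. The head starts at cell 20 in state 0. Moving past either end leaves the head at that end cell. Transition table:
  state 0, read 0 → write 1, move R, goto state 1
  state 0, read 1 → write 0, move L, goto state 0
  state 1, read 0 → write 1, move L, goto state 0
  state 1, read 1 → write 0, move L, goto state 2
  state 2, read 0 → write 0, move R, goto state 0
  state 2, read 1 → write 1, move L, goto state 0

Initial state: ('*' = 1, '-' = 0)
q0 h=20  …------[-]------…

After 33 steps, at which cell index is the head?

9

[0] q0 h=20  …------[-]------…
[1] q1 h=21  …-----*[-]------…
[2] q0 h=20  …------[*]*-----…
[3] q0 h=19  …------[-]-*----…
[4] q1 h=20  …-----*[-]*-----…
[5] q0 h=19  …------[*]**----…
[6] q0 h=18  …------[-]-**---…
[7] q1 h=19  …-----*[-]**----…
[8] q0 h=18  …------[*]***---…
[9] q0 h=17  …------[-]-***--…
[10] q1 h=18  …-----*[-]***---…
[11] q0 h=17  …------[*]****--…
[12] q0 h=16  …------[-]-****-…
[13] q1 h=17  …-----*[-]****--…
[14] q0 h=16  …------[*]*****-…
[15] q0 h=15  …------[-]-*****…
[16] q1 h=16  …-----*[-]*****-…
[17] q0 h=15  …------[*]******…
[18] q0 h=14  …------[-]-*****…
[19] q1 h=15  …-----*[-]******…
[20] q0 h=14  …------[*]******…
[21] q0 h=13  …------[-]-*****…
[22] q1 h=14  …-----*[-]******…
[23] q0 h=13  …------[*]******…
[24] q0 h=12  …------[-]-*****…
[25] q1 h=13  …-----*[-]******…
[26] q0 h=12  …------[*]******…
[27] q0 h=11  …------[-]-*****…
[28] q1 h=12  …-----*[-]******…
[29] q0 h=11  …------[*]******…
[30] q0 h=10  …------[-]-*****…
[31] q1 h=11  …-----*[-]******…
[32] q0 h=10  …------[*]******…
[33] q0 h= 9  …------[-]-*****…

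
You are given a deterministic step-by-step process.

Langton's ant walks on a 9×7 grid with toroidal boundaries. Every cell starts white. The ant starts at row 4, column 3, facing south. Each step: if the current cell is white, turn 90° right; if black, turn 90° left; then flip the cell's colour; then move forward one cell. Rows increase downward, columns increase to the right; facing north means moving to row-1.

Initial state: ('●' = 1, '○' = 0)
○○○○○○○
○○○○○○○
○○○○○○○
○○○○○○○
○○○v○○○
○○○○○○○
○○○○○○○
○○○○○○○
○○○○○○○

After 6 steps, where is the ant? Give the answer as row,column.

step 0: ○○○○○○○
○○○○○○○
○○○○○○○
○○○○○○○
○○○v○○○
○○○○○○○
○○○○○○○
○○○○○○○
○○○○○○○
step 1: ○○○○○○○
○○○○○○○
○○○○○○○
○○○○○○○
○○<●○○○
○○○○○○○
○○○○○○○
○○○○○○○
○○○○○○○
step 2: ○○○○○○○
○○○○○○○
○○○○○○○
○○^○○○○
○○●●○○○
○○○○○○○
○○○○○○○
○○○○○○○
○○○○○○○
step 3: ○○○○○○○
○○○○○○○
○○○○○○○
○○●>○○○
○○●●○○○
○○○○○○○
○○○○○○○
○○○○○○○
○○○○○○○
step 4: ○○○○○○○
○○○○○○○
○○○○○○○
○○●●○○○
○○●v○○○
○○○○○○○
○○○○○○○
○○○○○○○
○○○○○○○
step 5: ○○○○○○○
○○○○○○○
○○○○○○○
○○●●○○○
○○●○>○○
○○○○○○○
○○○○○○○
○○○○○○○
○○○○○○○
step 6: ○○○○○○○
○○○○○○○
○○○○○○○
○○●●○○○
○○●○●○○
○○○○v○○
○○○○○○○
○○○○○○○
○○○○○○○

5,4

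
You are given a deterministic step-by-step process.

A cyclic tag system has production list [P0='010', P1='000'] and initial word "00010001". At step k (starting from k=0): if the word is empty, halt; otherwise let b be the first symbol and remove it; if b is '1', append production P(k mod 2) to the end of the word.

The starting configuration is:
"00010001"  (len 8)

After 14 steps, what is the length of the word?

0) "00010001"  (len 8)
1) "0010001"  (len 7)
2) "010001"  (len 6)
3) "10001"  (len 5)
4) "0001000"  (len 7)
5) "001000"  (len 6)
6) "01000"  (len 5)
7) "1000"  (len 4)
8) "000000"  (len 6)
9) "00000"  (len 5)
10) "0000"  (len 4)
11) "000"  (len 3)
12) "00"  (len 2)
13) "0"  (len 1)
14) (halted — word empty)

0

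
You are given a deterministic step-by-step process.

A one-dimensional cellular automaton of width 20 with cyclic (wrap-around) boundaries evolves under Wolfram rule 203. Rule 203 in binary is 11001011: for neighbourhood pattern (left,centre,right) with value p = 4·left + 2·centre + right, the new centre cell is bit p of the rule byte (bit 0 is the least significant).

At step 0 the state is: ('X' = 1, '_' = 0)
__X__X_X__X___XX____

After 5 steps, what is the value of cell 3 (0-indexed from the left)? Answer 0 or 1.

1

k=0  __X__X_X__X___XX____
k=1  XX__X____X__XXXX_XXX
k=2  XX_X__XXX__XXXXX_XXX
k=3  XX___XXXX_XXXXXX_XXX
k=4  XX_XXXXXX_XXXXXX_XXX
k=5  XX_XXXXXX_XXXXXX_XXX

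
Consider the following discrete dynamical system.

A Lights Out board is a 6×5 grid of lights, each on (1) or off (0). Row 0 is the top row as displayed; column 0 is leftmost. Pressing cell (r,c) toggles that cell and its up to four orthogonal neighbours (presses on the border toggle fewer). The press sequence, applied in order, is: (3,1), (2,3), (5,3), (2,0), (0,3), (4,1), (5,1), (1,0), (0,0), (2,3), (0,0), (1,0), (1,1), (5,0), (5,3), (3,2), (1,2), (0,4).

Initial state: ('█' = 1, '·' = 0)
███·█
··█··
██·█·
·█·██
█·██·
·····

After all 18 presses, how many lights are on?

step 0: ███·█
··█··
██·█·
·█·██
█·██·
·····
step 1: ███·█
··█··
█··█·
█·███
████·
·····
step 2: ███·█
··██·
█·█·█
█·█·█
████·
·····
step 3: ███·█
··██·
█·█·█
█·█·█
███··
··███
step 4: ███·█
█·██·
·██·█
··█·█
███··
··███
step 5: ██·█·
█·█··
·██·█
··█·█
███··
··███
step 6: ██·█·
█·█··
·██·█
·██·█
·····
·████
step 7: ██·█·
█·█··
·██·█
·██·█
·█···
█··██
step 8: ·█·█·
·██··
███·█
·██·█
·█···
█··██
step 9: █··█·
███··
███·█
·██·█
·█···
█··██
step 10: █··█·
████·
██·█·
·████
·█···
█··██
step 11: ·█·█·
·███·
██·█·
·████
·█···
█··██
step 12: ██·█·
█·██·
·█·█·
·████
·█···
█··██
step 13: █··█·
·█·█·
···█·
·████
·█···
█··██
step 14: █··█·
·█·█·
···█·
·████
██···
·█·██
step 15: █··█·
·█·█·
···█·
·████
██·█·
·██··
step 16: █··█·
·█·█·
··██·
····█
████·
·██··
step 17: █·██·
··█··
···█·
····█
████·
·██··
step 18: █·█·█
··█·█
···█·
····█
████·
·██··

13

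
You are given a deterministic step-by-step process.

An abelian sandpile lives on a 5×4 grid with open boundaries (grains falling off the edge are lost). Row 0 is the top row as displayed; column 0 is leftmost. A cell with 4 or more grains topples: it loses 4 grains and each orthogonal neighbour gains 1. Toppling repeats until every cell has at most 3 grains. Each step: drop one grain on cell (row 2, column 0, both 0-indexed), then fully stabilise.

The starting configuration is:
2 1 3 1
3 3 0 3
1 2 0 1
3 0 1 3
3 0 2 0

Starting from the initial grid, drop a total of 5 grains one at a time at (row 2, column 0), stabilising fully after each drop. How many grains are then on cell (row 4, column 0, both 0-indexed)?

gen 0: 2 1 3 1
3 3 0 3
1 2 0 1
3 0 1 3
3 0 2 0
gen 1: 2 1 3 1
3 3 0 3
2 2 0 1
3 0 1 3
3 0 2 0
gen 2: 2 1 3 1
3 3 0 3
3 2 0 1
3 0 1 3
3 0 2 0
gen 3: 3 2 3 1
1 1 1 3
3 0 1 1
1 2 1 3
0 1 2 0
gen 4: 3 2 3 1
2 1 1 3
0 1 1 1
2 2 1 3
0 1 2 0
gen 5: 3 2 3 1
2 1 1 3
1 1 1 1
2 2 1 3
0 1 2 0

0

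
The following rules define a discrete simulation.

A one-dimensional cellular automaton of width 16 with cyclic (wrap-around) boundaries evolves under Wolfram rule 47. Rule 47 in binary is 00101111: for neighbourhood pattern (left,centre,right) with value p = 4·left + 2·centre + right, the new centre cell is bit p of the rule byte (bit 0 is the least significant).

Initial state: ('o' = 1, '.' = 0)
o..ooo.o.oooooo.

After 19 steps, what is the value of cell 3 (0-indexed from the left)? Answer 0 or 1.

[0] o..ooo.o.oooooo.
[1] o.oo..oooo.....o
[2] .oo..oo....ooooo
[3] oo..oo..oooo....
[4] o..oo..oo....ooo
[5] ..oo..oo..oooo..
[6] ooo..oo..oo....o
[7] ....oo..oo..oooo
[8] .oooo..oo..oo...
[9] oo....oo..oo..oo
[10] ...oooo..oo..oo.
[11] oooo....oo..oo..
[12] o....oooo..oo..o
[13] ..oooo....oo..oo
[14] .oo....oooo..oo.
[15] oo..oooo....oo..
[16] o..oo....oooo..o
[17] ..oo..oooo....oo
[18] .oo..oo....oooo.
[19] oo..oo..oooo....

0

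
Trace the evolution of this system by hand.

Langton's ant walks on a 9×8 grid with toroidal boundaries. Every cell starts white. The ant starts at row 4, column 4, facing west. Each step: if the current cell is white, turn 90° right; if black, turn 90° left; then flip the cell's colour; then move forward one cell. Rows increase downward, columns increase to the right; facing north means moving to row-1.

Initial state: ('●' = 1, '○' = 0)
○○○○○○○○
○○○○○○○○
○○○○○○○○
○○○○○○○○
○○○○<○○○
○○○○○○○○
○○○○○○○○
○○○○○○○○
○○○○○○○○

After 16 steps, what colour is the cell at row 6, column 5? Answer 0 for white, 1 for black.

1

[0] ○○○○○○○○
○○○○○○○○
○○○○○○○○
○○○○○○○○
○○○○<○○○
○○○○○○○○
○○○○○○○○
○○○○○○○○
○○○○○○○○
[1] ○○○○○○○○
○○○○○○○○
○○○○○○○○
○○○○^○○○
○○○○●○○○
○○○○○○○○
○○○○○○○○
○○○○○○○○
○○○○○○○○
[2] ○○○○○○○○
○○○○○○○○
○○○○○○○○
○○○○●>○○
○○○○●○○○
○○○○○○○○
○○○○○○○○
○○○○○○○○
○○○○○○○○
[3] ○○○○○○○○
○○○○○○○○
○○○○○○○○
○○○○●●○○
○○○○●v○○
○○○○○○○○
○○○○○○○○
○○○○○○○○
○○○○○○○○
[4] ○○○○○○○○
○○○○○○○○
○○○○○○○○
○○○○●●○○
○○○○<●○○
○○○○○○○○
○○○○○○○○
○○○○○○○○
○○○○○○○○
[5] ○○○○○○○○
○○○○○○○○
○○○○○○○○
○○○○●●○○
○○○○○●○○
○○○○v○○○
○○○○○○○○
○○○○○○○○
○○○○○○○○
[6] ○○○○○○○○
○○○○○○○○
○○○○○○○○
○○○○●●○○
○○○○○●○○
○○○<●○○○
○○○○○○○○
○○○○○○○○
○○○○○○○○
[7] ○○○○○○○○
○○○○○○○○
○○○○○○○○
○○○○●●○○
○○○^○●○○
○○○●●○○○
○○○○○○○○
○○○○○○○○
○○○○○○○○
[8] ○○○○○○○○
○○○○○○○○
○○○○○○○○
○○○○●●○○
○○○●>●○○
○○○●●○○○
○○○○○○○○
○○○○○○○○
○○○○○○○○
[9] ○○○○○○○○
○○○○○○○○
○○○○○○○○
○○○○●●○○
○○○●●●○○
○○○●v○○○
○○○○○○○○
○○○○○○○○
○○○○○○○○
[10] ○○○○○○○○
○○○○○○○○
○○○○○○○○
○○○○●●○○
○○○●●●○○
○○○●○>○○
○○○○○○○○
○○○○○○○○
○○○○○○○○
[11] ○○○○○○○○
○○○○○○○○
○○○○○○○○
○○○○●●○○
○○○●●●○○
○○○●○●○○
○○○○○v○○
○○○○○○○○
○○○○○○○○
[12] ○○○○○○○○
○○○○○○○○
○○○○○○○○
○○○○●●○○
○○○●●●○○
○○○●○●○○
○○○○<●○○
○○○○○○○○
○○○○○○○○
[13] ○○○○○○○○
○○○○○○○○
○○○○○○○○
○○○○●●○○
○○○●●●○○
○○○●^●○○
○○○○●●○○
○○○○○○○○
○○○○○○○○
[14] ○○○○○○○○
○○○○○○○○
○○○○○○○○
○○○○●●○○
○○○●●●○○
○○○●●>○○
○○○○●●○○
○○○○○○○○
○○○○○○○○
[15] ○○○○○○○○
○○○○○○○○
○○○○○○○○
○○○○●●○○
○○○●●^○○
○○○●●○○○
○○○○●●○○
○○○○○○○○
○○○○○○○○
[16] ○○○○○○○○
○○○○○○○○
○○○○○○○○
○○○○●●○○
○○○●<○○○
○○○●●○○○
○○○○●●○○
○○○○○○○○
○○○○○○○○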